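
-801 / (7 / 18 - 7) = 14418 / 119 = 121.16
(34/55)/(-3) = -34/165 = -0.21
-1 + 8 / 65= -57 / 65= -0.88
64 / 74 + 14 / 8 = 387 / 148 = 2.61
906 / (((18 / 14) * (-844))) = -1057 / 1266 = -0.83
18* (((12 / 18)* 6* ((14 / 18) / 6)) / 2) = 14 / 3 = 4.67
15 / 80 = 3 / 16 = 0.19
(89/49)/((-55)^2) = 89/148225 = 0.00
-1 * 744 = -744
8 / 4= 2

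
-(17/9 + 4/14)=-2.17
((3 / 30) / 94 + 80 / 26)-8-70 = -915547 / 12220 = -74.92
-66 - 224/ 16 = -80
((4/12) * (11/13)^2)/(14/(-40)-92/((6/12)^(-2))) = -2420/236769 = -0.01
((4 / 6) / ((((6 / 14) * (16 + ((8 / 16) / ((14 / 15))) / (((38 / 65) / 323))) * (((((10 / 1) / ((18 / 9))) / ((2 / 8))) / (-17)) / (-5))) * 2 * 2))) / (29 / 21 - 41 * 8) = -0.00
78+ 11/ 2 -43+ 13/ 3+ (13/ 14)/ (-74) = 139303/ 3108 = 44.82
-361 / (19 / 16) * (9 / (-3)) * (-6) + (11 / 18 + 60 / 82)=-4037345 / 738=-5470.66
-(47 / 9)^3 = -142.42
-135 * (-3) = 405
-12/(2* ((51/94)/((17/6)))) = -94/3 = -31.33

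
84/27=3.11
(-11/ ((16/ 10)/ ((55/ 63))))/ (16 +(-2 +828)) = -3025/ 424368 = -0.01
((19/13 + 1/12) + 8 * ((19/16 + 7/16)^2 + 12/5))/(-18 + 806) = 65317/1229280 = 0.05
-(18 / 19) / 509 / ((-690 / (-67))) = -201 / 1112165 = -0.00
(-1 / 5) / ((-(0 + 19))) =0.01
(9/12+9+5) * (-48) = -708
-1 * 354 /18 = -59 /3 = -19.67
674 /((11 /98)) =66052 /11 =6004.73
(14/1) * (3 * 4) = 168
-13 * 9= -117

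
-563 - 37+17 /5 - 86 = -3413 /5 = -682.60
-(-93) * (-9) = -837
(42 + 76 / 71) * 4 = 12232 / 71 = 172.28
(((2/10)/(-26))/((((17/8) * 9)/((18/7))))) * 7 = -8/1105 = -0.01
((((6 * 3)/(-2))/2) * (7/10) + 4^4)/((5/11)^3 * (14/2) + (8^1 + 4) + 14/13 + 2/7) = 612508897/33962420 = 18.03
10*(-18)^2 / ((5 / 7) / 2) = 9072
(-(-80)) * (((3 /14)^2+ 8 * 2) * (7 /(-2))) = -4492.86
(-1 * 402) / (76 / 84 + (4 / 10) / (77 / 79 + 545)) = -910300860 / 2050429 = -443.96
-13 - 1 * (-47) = 34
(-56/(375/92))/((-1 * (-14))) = -368/375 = -0.98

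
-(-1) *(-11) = -11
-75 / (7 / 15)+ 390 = 1605 / 7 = 229.29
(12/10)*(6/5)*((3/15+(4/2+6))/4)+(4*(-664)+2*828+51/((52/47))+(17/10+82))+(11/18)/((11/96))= -16807411/19500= -861.92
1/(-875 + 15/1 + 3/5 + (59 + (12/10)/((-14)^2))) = -490/392193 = -0.00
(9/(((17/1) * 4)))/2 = 9/136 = 0.07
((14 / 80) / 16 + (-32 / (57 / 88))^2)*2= 5075130583 / 1039680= 4881.44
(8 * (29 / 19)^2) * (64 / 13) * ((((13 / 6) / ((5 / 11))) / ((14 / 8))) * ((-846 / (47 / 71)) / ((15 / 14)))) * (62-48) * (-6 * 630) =28474546028544 / 1805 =15775371760.97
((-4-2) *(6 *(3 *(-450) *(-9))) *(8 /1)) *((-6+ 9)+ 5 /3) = -16329600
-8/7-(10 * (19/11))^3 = -5154.41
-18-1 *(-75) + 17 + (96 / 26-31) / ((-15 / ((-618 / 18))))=1345 / 117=11.50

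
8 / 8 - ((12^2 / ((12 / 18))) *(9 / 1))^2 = -3779135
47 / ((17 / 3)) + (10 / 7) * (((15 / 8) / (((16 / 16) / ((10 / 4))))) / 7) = 61647 / 6664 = 9.25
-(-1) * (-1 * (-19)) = 19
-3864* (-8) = 30912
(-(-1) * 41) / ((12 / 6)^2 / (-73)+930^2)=2993 / 63137696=0.00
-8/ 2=-4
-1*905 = -905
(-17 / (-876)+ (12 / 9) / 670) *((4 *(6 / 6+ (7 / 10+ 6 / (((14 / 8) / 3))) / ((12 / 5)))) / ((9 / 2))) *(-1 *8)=-560326 / 660285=-0.85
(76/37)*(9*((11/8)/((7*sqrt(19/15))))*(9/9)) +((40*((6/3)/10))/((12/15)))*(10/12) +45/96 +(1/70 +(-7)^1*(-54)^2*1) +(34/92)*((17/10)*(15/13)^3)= -3463973531107/169784160 +99*sqrt(285)/518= -20398.99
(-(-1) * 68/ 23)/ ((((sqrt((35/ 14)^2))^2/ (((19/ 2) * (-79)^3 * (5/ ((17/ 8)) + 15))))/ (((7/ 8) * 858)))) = -3319496494314/ 115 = -28865186907.08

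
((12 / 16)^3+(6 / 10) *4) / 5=903 / 1600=0.56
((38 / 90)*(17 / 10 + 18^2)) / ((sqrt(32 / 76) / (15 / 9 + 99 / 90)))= 586.34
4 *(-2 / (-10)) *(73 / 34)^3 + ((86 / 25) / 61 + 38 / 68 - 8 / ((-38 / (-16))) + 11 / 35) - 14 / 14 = 4463426594 / 996479225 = 4.48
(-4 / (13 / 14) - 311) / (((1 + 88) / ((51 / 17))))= -12297 / 1157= -10.63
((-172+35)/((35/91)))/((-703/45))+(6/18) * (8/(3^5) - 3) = 11178278/512487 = 21.81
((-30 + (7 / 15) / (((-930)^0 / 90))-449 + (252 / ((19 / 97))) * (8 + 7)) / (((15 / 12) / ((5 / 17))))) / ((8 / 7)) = 2508499 / 646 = 3883.13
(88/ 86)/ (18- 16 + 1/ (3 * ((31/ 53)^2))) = 0.34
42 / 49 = 6 / 7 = 0.86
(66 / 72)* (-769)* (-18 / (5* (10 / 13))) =3299.01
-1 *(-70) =70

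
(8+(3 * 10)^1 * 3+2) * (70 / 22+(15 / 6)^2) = 10375 / 11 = 943.18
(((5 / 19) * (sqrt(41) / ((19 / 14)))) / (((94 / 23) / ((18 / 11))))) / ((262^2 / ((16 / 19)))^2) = 231840 * sqrt(41) / 19842214013799397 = 0.00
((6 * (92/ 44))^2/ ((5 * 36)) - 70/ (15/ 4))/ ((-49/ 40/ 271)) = 70011224/ 17787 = 3936.09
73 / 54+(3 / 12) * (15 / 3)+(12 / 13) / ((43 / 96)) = 281495 / 60372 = 4.66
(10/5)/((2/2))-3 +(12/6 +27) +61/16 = 509/16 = 31.81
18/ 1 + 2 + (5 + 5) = 30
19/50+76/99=1.15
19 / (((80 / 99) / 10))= 1881 / 8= 235.12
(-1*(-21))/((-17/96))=-2016/17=-118.59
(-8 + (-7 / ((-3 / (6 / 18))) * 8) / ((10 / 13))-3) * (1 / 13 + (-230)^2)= -90088831 / 585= -153998.00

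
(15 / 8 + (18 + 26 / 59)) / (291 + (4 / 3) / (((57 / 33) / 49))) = 546573 / 8846696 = 0.06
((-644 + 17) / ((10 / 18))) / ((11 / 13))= -6669 / 5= -1333.80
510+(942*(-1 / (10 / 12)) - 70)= -3452 / 5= -690.40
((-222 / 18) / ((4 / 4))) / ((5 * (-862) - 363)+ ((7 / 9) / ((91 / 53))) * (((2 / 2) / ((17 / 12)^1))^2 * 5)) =0.00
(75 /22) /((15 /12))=30 /11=2.73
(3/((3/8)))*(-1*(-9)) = 72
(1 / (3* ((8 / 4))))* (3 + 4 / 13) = 43 / 78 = 0.55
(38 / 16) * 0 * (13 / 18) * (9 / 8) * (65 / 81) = 0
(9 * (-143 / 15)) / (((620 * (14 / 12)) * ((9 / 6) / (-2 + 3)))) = -429 / 5425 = -0.08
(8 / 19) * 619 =4952 / 19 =260.63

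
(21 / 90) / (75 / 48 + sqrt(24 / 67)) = 18760 / 107193- 1792*sqrt(402) / 535965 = 0.11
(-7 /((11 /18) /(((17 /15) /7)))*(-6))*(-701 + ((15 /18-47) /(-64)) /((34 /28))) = -7793.61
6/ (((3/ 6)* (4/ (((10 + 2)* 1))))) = 36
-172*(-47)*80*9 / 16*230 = 83669400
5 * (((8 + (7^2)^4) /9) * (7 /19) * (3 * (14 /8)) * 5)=123892825 /4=30973206.25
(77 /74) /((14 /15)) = 165 /148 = 1.11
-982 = -982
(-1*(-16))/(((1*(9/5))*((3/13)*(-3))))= -1040/81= -12.84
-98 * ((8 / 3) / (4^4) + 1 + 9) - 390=-65809 / 48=-1371.02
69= 69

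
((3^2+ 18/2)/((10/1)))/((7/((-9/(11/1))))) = -81/385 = -0.21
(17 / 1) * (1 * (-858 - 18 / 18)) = -14603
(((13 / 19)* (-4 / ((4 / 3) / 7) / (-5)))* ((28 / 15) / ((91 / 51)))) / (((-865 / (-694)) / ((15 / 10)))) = 3.62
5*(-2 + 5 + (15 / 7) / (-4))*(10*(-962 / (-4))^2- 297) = 56984685 / 8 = 7123085.62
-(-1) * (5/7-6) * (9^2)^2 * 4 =-971028/7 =-138718.29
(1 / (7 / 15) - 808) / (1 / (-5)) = 28205 / 7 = 4029.29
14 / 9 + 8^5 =294926 / 9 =32769.56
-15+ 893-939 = -61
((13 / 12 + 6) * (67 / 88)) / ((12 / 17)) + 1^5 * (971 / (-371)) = 23613853 / 4701312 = 5.02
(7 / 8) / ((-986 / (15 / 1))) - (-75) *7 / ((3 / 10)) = 13803895 / 7888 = 1749.99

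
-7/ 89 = -0.08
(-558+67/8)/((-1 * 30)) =18.32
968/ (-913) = -1.06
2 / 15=0.13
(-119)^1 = -119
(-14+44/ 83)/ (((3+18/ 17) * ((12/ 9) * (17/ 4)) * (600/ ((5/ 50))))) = -559/ 5727000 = -0.00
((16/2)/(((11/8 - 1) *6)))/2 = 16/9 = 1.78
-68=-68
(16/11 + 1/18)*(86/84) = 12857/8316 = 1.55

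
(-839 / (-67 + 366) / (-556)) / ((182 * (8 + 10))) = 0.00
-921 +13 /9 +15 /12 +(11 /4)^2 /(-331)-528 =-68937797 /47664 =-1446.33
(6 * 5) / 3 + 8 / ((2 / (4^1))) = 26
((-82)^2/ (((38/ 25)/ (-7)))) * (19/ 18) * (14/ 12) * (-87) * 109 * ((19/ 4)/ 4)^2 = 2349824891225/ 4608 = 509944637.85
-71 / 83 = -0.86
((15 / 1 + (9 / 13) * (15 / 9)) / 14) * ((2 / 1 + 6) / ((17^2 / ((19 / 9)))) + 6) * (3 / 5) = 15758 / 3757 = 4.19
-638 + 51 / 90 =-637.43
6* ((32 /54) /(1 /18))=64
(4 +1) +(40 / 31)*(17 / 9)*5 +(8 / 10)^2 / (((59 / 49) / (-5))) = 1195789 / 82305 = 14.53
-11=-11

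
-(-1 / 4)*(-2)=-1 / 2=-0.50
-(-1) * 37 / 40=37 / 40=0.92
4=4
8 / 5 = 1.60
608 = 608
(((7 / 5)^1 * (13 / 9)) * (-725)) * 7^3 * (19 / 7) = -12284545 / 9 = -1364949.44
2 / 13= 0.15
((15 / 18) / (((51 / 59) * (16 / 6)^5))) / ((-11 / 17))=-7965 / 720896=-0.01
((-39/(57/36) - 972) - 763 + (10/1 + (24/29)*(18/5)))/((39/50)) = -16040090/7163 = -2239.30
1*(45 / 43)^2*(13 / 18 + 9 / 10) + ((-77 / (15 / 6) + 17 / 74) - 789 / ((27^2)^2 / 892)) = -3650040107063 / 121191577110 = -30.12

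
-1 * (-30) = 30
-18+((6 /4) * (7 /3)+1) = -27 /2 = -13.50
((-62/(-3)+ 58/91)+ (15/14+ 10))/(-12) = -17677/6552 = -2.70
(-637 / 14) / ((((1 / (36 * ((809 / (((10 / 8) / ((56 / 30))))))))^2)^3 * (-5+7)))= -153967157117423796143013200000.00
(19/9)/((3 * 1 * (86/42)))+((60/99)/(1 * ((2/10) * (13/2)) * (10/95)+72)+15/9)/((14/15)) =873370171/408425094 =2.14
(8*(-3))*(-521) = 12504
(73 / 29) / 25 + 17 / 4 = 4.35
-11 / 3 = -3.67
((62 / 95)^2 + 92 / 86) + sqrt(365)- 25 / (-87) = 60200329 / 33762525 + sqrt(365) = 20.89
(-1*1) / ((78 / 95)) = -95 / 78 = -1.22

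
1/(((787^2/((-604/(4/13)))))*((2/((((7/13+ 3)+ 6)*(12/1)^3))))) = -16177536/619369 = -26.12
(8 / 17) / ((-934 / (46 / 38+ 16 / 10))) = -1068 / 754205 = -0.00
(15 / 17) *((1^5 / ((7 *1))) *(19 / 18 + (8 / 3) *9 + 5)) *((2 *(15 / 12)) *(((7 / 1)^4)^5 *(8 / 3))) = 308340114764343518150 / 153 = 2015294867740807308.17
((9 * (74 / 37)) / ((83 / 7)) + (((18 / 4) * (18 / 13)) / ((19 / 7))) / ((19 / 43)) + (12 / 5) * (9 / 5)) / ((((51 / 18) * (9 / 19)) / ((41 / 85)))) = 2936736438 / 740598625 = 3.97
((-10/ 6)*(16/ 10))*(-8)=64/ 3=21.33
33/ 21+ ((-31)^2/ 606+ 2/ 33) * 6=89046/ 7777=11.45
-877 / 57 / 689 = -877 / 39273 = -0.02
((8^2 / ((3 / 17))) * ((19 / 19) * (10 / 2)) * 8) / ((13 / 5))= 217600 / 39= 5579.49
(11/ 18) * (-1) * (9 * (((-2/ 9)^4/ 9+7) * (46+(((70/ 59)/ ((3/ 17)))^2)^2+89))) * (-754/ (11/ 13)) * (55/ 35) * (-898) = -42781581934028383445355070/ 405698734173663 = -105451603198.04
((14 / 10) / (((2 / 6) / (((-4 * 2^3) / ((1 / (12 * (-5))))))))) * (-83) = -669312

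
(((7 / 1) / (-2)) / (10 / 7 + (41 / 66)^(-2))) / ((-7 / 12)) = 35301 / 23651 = 1.49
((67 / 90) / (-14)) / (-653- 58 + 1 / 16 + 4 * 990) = -268 / 16375275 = -0.00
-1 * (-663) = 663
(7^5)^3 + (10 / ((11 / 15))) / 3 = 4747561509947.55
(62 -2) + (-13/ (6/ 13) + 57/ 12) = 439/ 12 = 36.58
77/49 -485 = -3384/7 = -483.43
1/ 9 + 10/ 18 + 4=14/ 3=4.67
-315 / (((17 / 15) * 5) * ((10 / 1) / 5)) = -27.79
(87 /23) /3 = 29 /23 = 1.26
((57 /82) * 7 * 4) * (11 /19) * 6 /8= 693 /82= 8.45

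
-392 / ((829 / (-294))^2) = -33882912 / 687241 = -49.30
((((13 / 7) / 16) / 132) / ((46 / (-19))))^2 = 61009 / 462487044096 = 0.00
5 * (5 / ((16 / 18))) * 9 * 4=2025 / 2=1012.50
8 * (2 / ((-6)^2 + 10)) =0.35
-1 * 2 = -2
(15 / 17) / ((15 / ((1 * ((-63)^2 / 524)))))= 3969 / 8908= 0.45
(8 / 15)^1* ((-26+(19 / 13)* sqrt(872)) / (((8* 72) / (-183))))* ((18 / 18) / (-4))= -793 / 720+1159* sqrt(218) / 9360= 0.73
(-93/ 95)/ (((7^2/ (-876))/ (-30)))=-488808/ 931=-525.04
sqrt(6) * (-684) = -684 * sqrt(6) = -1675.45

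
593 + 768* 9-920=6585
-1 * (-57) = 57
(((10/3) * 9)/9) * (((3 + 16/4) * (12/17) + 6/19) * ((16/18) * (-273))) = -4120480/969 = -4252.30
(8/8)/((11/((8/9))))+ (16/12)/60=17/165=0.10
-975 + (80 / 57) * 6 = -966.58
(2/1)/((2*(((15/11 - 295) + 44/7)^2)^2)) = 35153041/239668872189135376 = 0.00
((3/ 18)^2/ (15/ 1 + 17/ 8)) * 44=88/ 1233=0.07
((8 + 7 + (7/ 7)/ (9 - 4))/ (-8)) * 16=-152/ 5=-30.40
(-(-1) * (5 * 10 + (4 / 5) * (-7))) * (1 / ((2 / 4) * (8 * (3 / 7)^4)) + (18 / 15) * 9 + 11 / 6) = 1201427 / 1350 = 889.95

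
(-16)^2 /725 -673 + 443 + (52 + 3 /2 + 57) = -172763 /1450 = -119.15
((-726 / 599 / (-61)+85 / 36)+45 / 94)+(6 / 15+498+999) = 463760189591 / 309119940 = 1500.26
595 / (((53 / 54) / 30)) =963900 / 53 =18186.79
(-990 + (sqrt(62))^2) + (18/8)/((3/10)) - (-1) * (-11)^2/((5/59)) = 5073/10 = 507.30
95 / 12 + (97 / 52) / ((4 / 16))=2399 / 156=15.38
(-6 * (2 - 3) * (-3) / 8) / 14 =-9 / 56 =-0.16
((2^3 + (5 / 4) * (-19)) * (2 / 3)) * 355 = -7455 / 2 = -3727.50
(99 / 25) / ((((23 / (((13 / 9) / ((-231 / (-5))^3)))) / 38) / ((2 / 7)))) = 4940 / 180413541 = 0.00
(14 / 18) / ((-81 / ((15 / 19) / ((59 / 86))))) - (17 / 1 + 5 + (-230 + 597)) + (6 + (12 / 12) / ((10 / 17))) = -1038702739 / 2724030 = -381.31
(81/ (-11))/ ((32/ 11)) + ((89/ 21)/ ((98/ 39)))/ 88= -303299/ 120736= -2.51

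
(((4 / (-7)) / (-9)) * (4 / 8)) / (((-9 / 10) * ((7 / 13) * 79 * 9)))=-260 / 2821959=-0.00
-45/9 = -5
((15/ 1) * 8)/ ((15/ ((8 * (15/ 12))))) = 80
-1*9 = -9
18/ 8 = 9/ 4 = 2.25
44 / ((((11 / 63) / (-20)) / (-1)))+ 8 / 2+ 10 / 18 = 5044.56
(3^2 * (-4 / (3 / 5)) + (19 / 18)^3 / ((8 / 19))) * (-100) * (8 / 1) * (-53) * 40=-70729533500 / 729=-97022679.70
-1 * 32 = -32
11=11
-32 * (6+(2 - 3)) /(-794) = 80 /397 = 0.20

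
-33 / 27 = -11 / 9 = -1.22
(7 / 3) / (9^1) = 7 / 27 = 0.26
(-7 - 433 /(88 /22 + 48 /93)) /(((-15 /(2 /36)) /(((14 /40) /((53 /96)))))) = 4801 /19875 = 0.24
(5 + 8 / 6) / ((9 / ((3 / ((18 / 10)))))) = 95 / 81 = 1.17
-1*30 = -30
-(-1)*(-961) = -961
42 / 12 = 7 / 2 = 3.50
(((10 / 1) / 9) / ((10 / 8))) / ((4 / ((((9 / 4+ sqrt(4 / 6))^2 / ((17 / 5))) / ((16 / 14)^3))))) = 1715* sqrt(6) / 26112+ 471625 / 1880064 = 0.41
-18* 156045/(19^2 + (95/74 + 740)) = -207851940/81569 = -2548.17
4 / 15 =0.27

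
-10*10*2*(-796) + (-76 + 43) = 159167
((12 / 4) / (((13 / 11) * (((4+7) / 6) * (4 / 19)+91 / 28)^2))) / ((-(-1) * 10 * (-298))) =-428868 / 6655929085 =-0.00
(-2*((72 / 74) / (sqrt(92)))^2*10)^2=41990400 / 991431169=0.04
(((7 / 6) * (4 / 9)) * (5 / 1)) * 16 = 1120 / 27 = 41.48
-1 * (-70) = 70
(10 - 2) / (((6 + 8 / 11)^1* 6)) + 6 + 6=1354 / 111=12.20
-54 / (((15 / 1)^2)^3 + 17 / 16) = -864 / 182250017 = -0.00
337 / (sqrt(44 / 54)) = 1011 * sqrt(66) / 22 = 373.34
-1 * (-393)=393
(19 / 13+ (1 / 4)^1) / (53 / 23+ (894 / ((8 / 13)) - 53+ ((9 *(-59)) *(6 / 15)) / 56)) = 71645 / 58531226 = 0.00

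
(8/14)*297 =1188/7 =169.71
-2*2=-4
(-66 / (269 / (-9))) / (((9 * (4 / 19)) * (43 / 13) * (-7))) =-8151 / 161938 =-0.05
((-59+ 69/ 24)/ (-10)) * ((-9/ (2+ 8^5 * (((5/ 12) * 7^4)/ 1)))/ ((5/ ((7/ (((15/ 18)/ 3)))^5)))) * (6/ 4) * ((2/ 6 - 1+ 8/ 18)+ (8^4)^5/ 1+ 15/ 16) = -665815390309035164174544125992161/ 122931207500000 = -5416162452557339145.75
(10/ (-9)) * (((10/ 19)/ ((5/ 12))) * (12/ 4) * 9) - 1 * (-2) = -682/ 19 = -35.89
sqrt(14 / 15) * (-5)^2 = 5 * sqrt(210) / 3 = 24.15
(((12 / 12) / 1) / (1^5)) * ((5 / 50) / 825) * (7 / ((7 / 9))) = 3 / 2750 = 0.00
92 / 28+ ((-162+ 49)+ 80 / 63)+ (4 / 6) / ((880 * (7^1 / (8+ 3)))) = -273277 / 2520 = -108.44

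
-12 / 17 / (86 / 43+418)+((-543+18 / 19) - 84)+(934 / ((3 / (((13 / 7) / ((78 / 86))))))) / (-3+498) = -624.77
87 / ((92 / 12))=261 / 23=11.35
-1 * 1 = -1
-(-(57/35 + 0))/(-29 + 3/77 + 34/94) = -0.06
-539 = -539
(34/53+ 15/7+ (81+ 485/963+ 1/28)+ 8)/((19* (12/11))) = 4.45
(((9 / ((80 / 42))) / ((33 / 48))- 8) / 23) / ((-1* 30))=31 / 18975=0.00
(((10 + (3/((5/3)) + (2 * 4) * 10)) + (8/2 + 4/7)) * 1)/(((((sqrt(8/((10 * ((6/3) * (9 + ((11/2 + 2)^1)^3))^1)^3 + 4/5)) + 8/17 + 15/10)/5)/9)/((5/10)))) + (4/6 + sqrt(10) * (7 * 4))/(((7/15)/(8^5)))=-46790256 * sqrt(127989361322035)/268120646720623907 + 12846139828783905982867/268120646720623907 + 1966080 * sqrt(10)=6265202.65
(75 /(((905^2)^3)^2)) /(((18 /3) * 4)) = 1 /96590169633055924618592231328125000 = 0.00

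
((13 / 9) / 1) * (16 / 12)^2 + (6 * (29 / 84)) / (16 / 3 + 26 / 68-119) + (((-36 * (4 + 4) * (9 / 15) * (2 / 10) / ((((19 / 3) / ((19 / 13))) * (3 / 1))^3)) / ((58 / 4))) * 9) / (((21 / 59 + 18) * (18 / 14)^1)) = 1920713425463909 / 753456649061025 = 2.55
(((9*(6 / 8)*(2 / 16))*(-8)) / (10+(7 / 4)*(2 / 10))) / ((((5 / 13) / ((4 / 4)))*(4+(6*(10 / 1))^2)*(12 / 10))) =-65 / 165784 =-0.00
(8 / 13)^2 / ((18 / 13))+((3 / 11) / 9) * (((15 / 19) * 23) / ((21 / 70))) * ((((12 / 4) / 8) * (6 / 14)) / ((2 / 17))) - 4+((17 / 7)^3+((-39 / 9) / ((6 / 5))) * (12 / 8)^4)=-1389909991 / 268396128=-5.18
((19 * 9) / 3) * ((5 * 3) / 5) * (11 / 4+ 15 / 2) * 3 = 21033 / 4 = 5258.25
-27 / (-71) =27 / 71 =0.38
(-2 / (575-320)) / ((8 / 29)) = -29 / 1020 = -0.03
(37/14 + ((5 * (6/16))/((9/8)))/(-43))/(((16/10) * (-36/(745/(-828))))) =17518675/430665984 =0.04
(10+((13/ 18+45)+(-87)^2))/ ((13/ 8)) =548980/ 117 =4692.14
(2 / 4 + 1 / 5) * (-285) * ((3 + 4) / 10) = -2793 / 20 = -139.65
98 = 98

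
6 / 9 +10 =32 / 3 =10.67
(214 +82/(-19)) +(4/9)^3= 2905552/13851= 209.77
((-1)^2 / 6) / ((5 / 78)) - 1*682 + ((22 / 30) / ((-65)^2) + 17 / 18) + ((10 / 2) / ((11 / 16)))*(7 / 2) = -2731339249 / 4182750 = -653.00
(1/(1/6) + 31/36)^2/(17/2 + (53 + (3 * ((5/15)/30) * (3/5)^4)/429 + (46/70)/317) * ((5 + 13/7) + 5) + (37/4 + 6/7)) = 423482343659375/5820914683702764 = 0.07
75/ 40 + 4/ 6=61/ 24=2.54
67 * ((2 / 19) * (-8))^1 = -1072 / 19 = -56.42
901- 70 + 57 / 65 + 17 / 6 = 325537 / 390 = 834.71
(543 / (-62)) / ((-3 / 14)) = 1267 / 31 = 40.87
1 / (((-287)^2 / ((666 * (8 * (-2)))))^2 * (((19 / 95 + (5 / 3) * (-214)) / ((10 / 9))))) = -1892505600 / 36277535104867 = -0.00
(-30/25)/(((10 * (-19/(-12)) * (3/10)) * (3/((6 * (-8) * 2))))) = 768/95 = 8.08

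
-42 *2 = -84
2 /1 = 2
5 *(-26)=-130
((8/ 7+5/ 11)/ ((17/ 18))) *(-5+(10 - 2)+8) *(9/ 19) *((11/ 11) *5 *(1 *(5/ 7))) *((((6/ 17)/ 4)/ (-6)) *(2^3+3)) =-2739825/ 538118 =-5.09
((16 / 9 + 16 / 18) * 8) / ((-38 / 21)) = -224 / 19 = -11.79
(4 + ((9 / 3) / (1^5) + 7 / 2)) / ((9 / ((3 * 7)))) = 49 / 2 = 24.50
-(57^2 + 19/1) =-3268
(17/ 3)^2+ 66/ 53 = 15911/ 477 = 33.36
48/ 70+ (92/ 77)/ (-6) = 562/ 1155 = 0.49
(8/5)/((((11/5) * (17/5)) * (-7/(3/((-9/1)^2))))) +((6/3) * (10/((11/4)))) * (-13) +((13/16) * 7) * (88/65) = -30694189/353430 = -86.85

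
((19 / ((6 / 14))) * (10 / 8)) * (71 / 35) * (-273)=-122759 / 4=-30689.75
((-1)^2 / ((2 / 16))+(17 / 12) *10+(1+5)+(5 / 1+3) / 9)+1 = 541 / 18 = 30.06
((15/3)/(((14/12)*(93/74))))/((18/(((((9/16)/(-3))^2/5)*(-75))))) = -2775/27776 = -0.10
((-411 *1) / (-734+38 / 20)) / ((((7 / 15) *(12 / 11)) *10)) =0.11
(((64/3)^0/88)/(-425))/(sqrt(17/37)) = -sqrt(629)/635800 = -0.00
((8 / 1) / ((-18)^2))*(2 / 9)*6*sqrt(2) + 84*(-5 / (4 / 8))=-840 + 8*sqrt(2) / 243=-839.95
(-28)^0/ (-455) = -1/ 455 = -0.00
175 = 175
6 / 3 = 2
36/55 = 0.65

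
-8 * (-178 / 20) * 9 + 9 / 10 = 6417 / 10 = 641.70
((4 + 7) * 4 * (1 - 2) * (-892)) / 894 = 19624 / 447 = 43.90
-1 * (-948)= 948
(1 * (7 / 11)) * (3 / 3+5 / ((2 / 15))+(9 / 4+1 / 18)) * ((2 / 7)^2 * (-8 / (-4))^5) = 47008 / 693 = 67.83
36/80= 9/20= 0.45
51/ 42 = 17/ 14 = 1.21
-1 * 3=-3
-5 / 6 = -0.83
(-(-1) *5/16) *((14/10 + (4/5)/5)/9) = 13/240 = 0.05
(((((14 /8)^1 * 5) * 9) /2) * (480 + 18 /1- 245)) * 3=239085 /8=29885.62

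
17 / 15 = 1.13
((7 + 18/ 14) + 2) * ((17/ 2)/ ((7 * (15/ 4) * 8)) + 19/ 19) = 2622/ 245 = 10.70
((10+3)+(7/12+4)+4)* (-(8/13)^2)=-4144/507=-8.17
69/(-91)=-69/91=-0.76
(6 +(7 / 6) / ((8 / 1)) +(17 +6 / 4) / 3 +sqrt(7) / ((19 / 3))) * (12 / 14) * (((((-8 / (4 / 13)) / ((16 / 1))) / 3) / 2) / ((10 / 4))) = -2561 / 2240 - 39 * sqrt(7) / 2660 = -1.18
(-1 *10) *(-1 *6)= 60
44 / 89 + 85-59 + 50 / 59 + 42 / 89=146050 / 5251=27.81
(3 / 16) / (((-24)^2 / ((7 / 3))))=7 / 9216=0.00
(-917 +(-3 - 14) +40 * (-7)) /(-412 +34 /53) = 32171 /10901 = 2.95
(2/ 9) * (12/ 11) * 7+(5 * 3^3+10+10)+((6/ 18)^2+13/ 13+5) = 162.81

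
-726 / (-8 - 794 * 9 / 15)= 1815 / 1211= 1.50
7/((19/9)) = 63/19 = 3.32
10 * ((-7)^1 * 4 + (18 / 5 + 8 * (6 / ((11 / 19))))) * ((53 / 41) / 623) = 341108 / 280973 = 1.21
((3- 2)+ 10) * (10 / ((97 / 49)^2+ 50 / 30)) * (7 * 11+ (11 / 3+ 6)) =1706.82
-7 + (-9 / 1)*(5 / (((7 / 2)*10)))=-58 / 7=-8.29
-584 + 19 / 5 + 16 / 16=-579.20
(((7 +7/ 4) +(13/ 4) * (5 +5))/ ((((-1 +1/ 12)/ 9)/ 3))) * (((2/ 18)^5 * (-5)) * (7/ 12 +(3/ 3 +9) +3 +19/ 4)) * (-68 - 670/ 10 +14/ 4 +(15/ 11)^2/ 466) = -463408375/ 1868427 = -248.02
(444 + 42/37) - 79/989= 16285907/36593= 445.06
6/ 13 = 0.46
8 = 8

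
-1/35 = -0.03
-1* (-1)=1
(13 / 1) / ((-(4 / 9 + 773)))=-117 / 6961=-0.02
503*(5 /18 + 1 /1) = 11569 /18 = 642.72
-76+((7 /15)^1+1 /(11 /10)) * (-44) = -136.53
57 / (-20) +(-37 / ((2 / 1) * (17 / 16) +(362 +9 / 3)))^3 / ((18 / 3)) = -4332453876323 / 1520068257180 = -2.85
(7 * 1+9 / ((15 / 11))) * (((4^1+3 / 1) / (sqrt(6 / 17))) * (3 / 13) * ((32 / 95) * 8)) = 60928 * sqrt(102) / 6175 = 99.65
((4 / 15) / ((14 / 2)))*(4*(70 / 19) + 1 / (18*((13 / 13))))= 10118 / 17955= 0.56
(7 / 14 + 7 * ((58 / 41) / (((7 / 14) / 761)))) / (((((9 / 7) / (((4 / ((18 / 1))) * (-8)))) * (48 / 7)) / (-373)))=22588635685 / 19926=1133626.20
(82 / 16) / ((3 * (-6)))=-0.28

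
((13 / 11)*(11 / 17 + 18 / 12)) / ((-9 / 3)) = -0.85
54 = 54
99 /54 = 11 /6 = 1.83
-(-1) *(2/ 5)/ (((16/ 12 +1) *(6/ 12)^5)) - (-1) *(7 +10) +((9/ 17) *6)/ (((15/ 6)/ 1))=2827/ 119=23.76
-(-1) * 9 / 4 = 9 / 4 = 2.25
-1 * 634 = -634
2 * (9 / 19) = 0.95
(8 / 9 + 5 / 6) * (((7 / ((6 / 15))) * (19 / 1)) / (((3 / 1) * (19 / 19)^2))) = 20615 / 108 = 190.88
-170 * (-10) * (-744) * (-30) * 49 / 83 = 1859256000 / 83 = 22400674.70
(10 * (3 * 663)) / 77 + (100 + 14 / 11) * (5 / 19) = 37900 / 133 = 284.96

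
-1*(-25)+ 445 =470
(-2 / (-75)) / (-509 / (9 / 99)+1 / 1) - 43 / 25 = -361072 / 209925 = -1.72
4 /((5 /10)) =8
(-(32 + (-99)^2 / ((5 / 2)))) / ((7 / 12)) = -237144 / 35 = -6775.54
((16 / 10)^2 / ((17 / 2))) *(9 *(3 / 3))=1152 / 425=2.71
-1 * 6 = -6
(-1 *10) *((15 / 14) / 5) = -15 / 7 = -2.14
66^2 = 4356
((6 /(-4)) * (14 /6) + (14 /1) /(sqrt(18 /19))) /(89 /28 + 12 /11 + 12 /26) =-14014 /18943 + 28028 * sqrt(38) /56829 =2.30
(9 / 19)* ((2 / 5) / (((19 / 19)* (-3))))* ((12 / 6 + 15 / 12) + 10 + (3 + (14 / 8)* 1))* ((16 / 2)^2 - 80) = 1728 / 95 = 18.19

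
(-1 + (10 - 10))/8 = -1/8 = -0.12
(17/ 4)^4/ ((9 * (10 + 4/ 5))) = 417605/ 124416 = 3.36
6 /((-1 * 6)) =-1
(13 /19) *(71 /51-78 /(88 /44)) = -24934 /969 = -25.73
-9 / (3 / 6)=-18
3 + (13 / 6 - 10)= -29 / 6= -4.83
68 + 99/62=4315/62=69.60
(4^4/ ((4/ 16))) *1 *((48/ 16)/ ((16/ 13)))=2496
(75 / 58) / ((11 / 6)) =225 / 319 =0.71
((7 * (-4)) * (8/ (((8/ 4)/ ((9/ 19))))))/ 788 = -252/ 3743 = -0.07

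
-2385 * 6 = -14310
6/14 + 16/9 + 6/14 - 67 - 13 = -4874/63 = -77.37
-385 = -385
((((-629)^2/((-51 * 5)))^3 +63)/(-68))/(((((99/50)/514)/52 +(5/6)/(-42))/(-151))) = 178060896440835824416/424387065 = 419571921780.50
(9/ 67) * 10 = 90/ 67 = 1.34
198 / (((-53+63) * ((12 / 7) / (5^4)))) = 28875 / 4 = 7218.75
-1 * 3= -3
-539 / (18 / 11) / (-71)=5929 / 1278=4.64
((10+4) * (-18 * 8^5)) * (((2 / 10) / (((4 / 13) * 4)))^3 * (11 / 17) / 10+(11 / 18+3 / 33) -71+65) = 5112809796304 / 116875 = 43745966.17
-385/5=-77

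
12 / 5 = 2.40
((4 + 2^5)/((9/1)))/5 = 4/5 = 0.80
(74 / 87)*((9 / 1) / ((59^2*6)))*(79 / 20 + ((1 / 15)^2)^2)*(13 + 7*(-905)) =-3225912007 / 352451250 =-9.15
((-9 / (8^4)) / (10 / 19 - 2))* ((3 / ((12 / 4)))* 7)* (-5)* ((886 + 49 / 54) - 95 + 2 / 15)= -4063169 / 98304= -41.33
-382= -382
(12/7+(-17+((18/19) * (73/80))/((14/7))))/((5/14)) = -158041/3800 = -41.59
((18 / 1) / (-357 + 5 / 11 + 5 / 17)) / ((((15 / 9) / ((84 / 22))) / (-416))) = 2291328 / 47585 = 48.15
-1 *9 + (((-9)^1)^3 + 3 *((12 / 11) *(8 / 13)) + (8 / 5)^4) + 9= -64388647 / 89375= -720.43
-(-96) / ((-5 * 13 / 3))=-288 / 65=-4.43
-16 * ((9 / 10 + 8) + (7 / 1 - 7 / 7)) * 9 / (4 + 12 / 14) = -441.74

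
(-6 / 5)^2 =36 / 25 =1.44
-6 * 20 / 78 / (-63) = 20 / 819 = 0.02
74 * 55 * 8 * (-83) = -2702480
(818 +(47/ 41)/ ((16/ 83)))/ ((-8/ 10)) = -2702545/ 2624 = -1029.93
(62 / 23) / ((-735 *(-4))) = 31 / 33810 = 0.00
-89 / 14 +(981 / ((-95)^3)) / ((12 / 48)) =-6.36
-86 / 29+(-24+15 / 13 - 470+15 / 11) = -494.45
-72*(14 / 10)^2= -141.12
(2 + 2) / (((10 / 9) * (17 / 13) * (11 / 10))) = 468 / 187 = 2.50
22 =22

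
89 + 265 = 354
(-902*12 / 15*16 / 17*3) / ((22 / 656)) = -60753.32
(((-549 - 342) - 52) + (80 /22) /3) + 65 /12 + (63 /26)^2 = -5189398 /5577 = -930.50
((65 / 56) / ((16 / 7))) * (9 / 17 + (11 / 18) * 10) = 3.37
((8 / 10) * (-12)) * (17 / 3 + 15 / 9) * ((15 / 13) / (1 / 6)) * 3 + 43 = -18449 / 13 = -1419.15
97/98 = 0.99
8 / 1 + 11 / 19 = 8.58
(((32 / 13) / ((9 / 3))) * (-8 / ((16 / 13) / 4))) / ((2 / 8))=-256 / 3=-85.33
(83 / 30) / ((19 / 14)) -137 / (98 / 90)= -1728556 / 13965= -123.78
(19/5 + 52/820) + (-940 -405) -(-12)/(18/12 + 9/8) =-1917971/1435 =-1336.57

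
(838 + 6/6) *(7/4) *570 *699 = 1169989695/2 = 584994847.50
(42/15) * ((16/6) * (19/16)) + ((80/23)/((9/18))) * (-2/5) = 2099/345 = 6.08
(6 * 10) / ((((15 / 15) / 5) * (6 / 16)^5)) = 3276800 / 81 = 40454.32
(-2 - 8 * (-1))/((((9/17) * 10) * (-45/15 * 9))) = -17/405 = -0.04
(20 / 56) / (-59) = -5 / 826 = -0.01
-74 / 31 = -2.39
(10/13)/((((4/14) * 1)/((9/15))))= 21/13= 1.62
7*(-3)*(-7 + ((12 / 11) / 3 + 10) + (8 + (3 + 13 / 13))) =-3549 / 11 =-322.64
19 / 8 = 2.38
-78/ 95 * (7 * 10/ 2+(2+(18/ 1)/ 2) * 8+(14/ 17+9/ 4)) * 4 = -668694/ 1615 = -414.05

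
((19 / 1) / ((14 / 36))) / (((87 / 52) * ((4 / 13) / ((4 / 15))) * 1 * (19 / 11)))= 14872 / 1015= 14.65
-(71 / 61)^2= -5041 / 3721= -1.35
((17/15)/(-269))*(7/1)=-119/4035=-0.03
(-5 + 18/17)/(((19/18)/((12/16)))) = -2.80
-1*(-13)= 13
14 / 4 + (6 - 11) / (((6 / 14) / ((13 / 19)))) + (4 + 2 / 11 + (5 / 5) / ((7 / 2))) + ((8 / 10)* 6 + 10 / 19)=233117 / 43890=5.31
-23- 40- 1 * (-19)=-44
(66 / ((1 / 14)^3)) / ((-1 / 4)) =-724416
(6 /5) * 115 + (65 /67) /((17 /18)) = 139.03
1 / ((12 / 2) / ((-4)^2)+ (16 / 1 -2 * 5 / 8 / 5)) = 8 / 129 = 0.06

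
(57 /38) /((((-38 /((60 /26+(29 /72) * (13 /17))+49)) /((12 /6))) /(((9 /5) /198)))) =-821309 /22170720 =-0.04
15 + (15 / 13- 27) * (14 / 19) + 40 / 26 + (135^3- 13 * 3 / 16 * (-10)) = 2460396.87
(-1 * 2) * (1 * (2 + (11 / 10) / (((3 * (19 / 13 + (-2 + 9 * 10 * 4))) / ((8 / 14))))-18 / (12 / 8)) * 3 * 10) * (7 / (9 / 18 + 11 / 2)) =9812728 / 14019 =699.96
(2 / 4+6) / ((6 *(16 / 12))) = 13 / 16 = 0.81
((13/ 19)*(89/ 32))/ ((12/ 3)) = 1157/ 2432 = 0.48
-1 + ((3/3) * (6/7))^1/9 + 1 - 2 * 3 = -124/21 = -5.90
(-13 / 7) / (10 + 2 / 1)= -13 / 84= -0.15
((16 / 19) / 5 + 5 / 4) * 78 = 21021 / 190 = 110.64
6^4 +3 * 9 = 1323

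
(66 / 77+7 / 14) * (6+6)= 114 / 7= 16.29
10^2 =100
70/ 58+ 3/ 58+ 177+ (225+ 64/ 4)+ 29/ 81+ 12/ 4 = 1985453/ 4698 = 422.62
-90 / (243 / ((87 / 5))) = -6.44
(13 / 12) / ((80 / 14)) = 91 / 480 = 0.19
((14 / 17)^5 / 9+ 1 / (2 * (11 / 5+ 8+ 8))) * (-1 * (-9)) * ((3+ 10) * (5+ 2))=161777533 / 2839714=56.97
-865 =-865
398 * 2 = 796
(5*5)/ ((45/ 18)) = 10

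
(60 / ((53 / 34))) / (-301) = -2040 / 15953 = -0.13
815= 815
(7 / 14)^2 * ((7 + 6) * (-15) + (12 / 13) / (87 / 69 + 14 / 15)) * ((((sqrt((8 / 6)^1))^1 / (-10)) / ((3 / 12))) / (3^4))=127657 * sqrt(3) / 797121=0.28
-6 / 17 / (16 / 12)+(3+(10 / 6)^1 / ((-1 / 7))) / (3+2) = -1019 / 510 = -2.00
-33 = -33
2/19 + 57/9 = 367/57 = 6.44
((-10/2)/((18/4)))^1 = -10/9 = -1.11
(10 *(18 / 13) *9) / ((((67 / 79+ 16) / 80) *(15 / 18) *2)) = 6143040 / 17303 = 355.03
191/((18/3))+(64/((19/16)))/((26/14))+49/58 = 1325837/21489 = 61.70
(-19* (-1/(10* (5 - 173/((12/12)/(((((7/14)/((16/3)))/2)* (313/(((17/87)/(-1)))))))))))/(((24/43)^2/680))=40611436/127244961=0.32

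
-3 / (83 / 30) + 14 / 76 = -0.90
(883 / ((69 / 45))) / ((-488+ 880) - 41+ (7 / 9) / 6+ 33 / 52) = 18595980 / 11359171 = 1.64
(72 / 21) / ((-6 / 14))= -8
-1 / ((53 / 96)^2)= -9216 / 2809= -3.28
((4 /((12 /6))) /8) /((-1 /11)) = -11 /4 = -2.75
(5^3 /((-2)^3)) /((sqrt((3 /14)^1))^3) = -875 * sqrt(42) /36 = -157.52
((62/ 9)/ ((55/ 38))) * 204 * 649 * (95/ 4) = 44898292/ 3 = 14966097.33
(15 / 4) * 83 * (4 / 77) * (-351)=-5675.26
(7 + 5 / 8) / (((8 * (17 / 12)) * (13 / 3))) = 549 / 3536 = 0.16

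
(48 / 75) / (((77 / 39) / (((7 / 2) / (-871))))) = -24 / 18425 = -0.00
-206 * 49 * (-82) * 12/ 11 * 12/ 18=6621664/ 11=601969.45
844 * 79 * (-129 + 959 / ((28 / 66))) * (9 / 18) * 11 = 781659417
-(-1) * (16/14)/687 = 8/4809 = 0.00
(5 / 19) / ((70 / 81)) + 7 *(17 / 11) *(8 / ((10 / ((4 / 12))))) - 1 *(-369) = 16335391 / 43890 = 372.19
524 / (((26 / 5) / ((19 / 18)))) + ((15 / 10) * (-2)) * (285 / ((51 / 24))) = -588715 / 1989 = -295.99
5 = 5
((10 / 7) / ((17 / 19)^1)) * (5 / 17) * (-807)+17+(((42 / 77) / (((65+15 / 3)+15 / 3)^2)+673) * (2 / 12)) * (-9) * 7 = -206632120197 / 27816250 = -7428.47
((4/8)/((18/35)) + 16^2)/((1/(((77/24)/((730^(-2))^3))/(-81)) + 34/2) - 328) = -3368732981555140718750/4077000806560518377187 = -0.83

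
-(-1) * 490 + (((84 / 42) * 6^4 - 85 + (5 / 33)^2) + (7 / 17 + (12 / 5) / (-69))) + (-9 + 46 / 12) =2992.23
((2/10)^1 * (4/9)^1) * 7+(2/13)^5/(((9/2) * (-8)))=3465388/5569395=0.62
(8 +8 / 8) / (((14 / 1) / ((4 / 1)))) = 18 / 7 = 2.57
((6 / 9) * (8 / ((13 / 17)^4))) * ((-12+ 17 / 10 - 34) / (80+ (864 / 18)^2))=-36999803 / 127667670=-0.29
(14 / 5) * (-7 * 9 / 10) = -441 / 25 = -17.64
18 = 18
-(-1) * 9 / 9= 1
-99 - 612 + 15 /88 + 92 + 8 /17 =-925065 /1496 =-618.36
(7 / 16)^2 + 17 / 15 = 5087 / 3840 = 1.32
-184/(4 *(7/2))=-92/7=-13.14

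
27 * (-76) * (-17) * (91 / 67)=3174444 / 67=47379.76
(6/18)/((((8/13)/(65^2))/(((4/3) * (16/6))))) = 219700/27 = 8137.04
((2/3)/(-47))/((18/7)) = -7/1269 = -0.01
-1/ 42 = -0.02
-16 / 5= -3.20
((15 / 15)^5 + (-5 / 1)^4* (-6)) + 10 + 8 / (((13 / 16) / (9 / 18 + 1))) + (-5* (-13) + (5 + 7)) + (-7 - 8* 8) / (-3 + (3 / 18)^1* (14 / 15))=-6027457 / 1664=-3622.27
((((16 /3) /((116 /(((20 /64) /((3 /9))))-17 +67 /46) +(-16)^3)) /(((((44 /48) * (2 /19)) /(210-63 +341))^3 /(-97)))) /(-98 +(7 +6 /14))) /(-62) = 107555251874113290240 /35990060452093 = 2988471.00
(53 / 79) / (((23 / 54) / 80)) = 126.01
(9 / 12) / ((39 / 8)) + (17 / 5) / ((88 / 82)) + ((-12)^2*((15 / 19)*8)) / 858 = 238119 / 54340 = 4.38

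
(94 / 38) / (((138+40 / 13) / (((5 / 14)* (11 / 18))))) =33605 / 8781192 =0.00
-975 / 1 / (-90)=65 / 6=10.83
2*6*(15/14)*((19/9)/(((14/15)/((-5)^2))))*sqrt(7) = 35625*sqrt(7)/49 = 1923.57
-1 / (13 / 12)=-0.92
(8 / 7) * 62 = 496 / 7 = 70.86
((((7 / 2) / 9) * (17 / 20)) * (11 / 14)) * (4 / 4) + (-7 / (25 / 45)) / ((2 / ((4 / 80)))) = -199 / 3600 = -0.06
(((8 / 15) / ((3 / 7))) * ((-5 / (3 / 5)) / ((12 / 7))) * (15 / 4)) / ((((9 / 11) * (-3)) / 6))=13475 / 243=55.45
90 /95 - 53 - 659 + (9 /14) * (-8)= -95254 /133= -716.20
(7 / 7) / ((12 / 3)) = 0.25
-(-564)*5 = 2820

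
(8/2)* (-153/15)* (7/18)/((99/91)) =-21658/1485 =-14.58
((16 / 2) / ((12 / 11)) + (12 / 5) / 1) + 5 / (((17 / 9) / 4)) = 5182 / 255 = 20.32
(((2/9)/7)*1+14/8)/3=449/756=0.59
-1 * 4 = -4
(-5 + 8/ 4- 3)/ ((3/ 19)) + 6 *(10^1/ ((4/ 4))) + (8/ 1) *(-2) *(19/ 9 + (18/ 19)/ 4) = -2662/ 171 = -15.57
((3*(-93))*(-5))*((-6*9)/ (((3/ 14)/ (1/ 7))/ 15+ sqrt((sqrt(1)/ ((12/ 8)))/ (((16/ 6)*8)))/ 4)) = -96422400/ 103+ 30132000*sqrt(2)/ 103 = -522420.55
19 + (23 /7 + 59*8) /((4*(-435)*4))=307451 /16240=18.93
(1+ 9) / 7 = 10 / 7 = 1.43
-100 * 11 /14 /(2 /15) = -589.29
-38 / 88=-19 / 44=-0.43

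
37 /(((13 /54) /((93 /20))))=92907 /130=714.67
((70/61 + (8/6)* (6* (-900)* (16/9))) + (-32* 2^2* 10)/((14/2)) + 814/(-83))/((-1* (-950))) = -13.68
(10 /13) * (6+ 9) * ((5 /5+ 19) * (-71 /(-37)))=213000 /481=442.83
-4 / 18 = -2 / 9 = -0.22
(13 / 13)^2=1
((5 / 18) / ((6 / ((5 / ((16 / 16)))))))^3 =15625 / 1259712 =0.01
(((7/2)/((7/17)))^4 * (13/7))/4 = 1085773/448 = 2423.60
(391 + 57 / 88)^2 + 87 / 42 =8314965863 / 54208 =153390.01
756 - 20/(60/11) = 2257/3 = 752.33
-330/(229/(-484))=159720/229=697.47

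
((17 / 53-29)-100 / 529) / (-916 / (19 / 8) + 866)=-591470 / 9840987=-0.06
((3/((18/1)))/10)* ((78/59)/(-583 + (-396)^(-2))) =-1019304/26969999465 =-0.00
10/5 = 2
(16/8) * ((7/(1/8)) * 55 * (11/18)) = 33880/9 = 3764.44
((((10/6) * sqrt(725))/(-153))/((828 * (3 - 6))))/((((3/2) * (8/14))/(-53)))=-9275 * sqrt(29)/6840936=-0.01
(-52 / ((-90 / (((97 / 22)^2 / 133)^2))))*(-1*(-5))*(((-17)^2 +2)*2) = 111635423341 / 3107815788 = 35.92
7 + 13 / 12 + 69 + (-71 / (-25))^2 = 85.15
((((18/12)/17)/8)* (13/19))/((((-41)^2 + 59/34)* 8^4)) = 1/913342464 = 0.00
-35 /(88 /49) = -1715 /88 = -19.49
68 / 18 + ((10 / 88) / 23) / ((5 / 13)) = 3.79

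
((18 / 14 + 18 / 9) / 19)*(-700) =-2300 / 19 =-121.05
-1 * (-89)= 89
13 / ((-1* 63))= -13 / 63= -0.21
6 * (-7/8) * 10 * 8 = -420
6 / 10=0.60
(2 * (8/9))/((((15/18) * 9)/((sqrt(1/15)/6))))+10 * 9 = 90.01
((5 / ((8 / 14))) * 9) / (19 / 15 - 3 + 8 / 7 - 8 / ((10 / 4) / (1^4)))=-33075 / 1592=-20.78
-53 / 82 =-0.65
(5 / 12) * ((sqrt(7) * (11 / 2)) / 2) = 55 * sqrt(7) / 48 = 3.03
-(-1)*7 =7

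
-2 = -2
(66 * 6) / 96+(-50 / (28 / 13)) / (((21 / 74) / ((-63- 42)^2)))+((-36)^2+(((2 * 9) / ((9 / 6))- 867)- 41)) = -7211767 / 8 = -901470.88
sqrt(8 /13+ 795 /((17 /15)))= sqrt(34290581) /221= 26.50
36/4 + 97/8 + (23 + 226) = 2161/8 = 270.12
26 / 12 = 13 / 6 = 2.17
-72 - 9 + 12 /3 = -77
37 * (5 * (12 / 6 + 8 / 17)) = 7770 / 17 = 457.06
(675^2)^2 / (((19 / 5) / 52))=53974476562500 / 19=2840761924342.11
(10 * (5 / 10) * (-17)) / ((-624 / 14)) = 595 / 312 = 1.91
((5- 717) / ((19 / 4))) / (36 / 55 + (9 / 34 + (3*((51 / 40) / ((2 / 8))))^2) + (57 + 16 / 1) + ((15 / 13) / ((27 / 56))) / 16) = -6231139200 / 12810193129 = -0.49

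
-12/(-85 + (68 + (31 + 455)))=-12/469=-0.03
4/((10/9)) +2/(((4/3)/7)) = 14.10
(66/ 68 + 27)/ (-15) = -317/ 170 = -1.86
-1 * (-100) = 100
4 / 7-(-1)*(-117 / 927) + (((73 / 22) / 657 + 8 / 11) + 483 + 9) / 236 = 85341169 / 33690888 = 2.53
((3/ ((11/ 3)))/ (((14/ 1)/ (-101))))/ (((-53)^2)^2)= -909/ 1215134074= -0.00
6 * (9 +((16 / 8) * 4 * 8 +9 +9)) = 546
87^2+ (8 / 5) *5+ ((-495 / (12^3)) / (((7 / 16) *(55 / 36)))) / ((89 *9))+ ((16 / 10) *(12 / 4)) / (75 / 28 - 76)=145365638212 / 19185285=7576.93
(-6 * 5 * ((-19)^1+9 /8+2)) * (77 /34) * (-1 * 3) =-440055 /136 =-3235.70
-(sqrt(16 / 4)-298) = 296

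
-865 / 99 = -8.74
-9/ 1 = -9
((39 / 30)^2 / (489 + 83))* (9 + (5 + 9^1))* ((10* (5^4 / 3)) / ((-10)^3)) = -299 / 2112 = -0.14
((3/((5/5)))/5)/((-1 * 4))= -3/20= -0.15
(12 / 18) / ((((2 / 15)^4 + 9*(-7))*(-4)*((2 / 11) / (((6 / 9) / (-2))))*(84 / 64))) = -82500 / 22325513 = -0.00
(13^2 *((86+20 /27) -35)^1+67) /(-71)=-237902 /1917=-124.10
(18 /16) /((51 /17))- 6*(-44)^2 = -92925 /8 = -11615.62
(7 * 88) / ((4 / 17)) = 2618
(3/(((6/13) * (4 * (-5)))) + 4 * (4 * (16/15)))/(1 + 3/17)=34153/2400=14.23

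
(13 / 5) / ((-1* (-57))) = 13 / 285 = 0.05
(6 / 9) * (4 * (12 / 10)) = 16 / 5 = 3.20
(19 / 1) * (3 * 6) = 342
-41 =-41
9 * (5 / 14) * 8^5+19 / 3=2211973 / 21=105332.05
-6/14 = -3/7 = -0.43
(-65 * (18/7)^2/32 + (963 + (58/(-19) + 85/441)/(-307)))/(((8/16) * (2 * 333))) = 19541202511/6852748392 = 2.85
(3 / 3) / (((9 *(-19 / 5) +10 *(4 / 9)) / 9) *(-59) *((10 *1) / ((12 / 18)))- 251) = 27 / 72224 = 0.00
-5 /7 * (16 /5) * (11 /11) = -16 /7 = -2.29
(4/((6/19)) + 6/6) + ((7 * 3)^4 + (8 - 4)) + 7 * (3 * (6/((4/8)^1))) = 584252/3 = 194750.67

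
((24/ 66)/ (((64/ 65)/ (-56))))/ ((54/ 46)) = -10465/ 594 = -17.62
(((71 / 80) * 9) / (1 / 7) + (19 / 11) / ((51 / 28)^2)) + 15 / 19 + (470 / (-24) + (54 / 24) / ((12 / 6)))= 1685808887 / 43488720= 38.76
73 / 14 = 5.21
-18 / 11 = -1.64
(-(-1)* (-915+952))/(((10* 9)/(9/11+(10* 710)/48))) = 61.15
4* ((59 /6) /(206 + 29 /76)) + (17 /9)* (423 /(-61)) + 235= 637483528 /2870355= 222.09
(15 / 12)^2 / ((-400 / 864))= -27 / 8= -3.38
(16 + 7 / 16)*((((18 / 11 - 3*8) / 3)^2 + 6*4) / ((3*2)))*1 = 633041 / 2904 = 217.99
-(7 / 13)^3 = -343 / 2197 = -0.16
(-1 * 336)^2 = 112896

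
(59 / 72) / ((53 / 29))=1711 / 3816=0.45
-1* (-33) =33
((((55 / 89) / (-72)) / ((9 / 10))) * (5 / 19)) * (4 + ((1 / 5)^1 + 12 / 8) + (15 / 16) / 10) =-28325 / 1948032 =-0.01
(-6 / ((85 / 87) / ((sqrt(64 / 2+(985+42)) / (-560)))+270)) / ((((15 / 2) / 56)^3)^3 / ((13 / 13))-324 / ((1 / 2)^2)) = 76559158335684755849216 * sqrt(1059) / 2324338839248434747129357523667+22227809668933750873915392 / 1291299355138019303960754179815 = 0.00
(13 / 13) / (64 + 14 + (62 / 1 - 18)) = 1 / 122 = 0.01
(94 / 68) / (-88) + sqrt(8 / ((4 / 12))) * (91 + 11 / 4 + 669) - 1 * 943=-2821503 / 2992 + 3051 * sqrt(6) / 2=2793.68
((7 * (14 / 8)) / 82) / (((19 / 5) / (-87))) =-21315 / 6232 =-3.42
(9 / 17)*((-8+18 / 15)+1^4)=-261 / 85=-3.07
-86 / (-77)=86 / 77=1.12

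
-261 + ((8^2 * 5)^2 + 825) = 102964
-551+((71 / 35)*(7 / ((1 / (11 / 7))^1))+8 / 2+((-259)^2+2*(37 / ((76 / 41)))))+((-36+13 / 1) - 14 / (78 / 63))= 1150855729 / 17290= 66561.93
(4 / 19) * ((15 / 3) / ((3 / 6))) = 40 / 19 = 2.11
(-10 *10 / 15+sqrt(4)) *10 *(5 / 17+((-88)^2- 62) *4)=-24377780 / 17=-1433987.06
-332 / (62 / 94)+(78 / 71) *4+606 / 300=-496.94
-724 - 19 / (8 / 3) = -5849 / 8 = -731.12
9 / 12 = 3 / 4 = 0.75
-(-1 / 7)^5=1 / 16807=0.00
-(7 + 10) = -17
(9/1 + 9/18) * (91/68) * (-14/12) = -12103/816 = -14.83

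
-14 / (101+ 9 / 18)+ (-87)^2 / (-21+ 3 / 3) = -219581 / 580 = -378.59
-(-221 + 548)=-327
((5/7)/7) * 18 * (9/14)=405/343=1.18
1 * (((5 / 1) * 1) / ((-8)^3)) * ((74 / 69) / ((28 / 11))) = -2035 / 494592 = -0.00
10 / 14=5 / 7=0.71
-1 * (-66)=66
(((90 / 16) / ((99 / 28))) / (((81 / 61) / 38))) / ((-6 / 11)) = -40565 / 486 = -83.47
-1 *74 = -74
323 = 323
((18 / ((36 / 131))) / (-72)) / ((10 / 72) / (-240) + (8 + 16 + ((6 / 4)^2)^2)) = -1572 / 50219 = -0.03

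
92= 92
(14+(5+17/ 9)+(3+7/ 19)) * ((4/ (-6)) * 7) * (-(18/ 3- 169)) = -9465736/ 513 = -18451.73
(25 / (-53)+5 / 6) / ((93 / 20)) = 1150 / 14787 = 0.08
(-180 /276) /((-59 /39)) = 585 /1357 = 0.43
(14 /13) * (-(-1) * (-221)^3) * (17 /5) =-197610686 /5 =-39522137.20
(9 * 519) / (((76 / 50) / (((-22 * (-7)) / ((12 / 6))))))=8991675 / 38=236623.03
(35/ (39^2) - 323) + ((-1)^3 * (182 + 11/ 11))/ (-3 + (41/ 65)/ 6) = -446065222/ 1717209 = -259.76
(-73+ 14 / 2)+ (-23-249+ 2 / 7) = -2364 / 7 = -337.71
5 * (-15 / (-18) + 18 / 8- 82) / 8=-4735 / 96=-49.32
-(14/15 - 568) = 8506/15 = 567.07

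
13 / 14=0.93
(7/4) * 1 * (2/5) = 7/10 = 0.70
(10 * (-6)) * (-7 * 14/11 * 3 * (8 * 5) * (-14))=-9878400/11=-898036.36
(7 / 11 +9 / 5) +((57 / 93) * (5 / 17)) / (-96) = 6774103 / 2782560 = 2.43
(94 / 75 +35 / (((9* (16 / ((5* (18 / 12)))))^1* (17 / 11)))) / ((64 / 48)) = 99261 / 54400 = 1.82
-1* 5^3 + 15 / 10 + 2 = -243 / 2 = -121.50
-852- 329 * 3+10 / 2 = -1834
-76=-76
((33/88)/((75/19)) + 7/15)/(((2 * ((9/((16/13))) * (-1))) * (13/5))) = -337/22815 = -0.01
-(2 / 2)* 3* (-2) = 6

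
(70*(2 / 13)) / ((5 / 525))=14700 / 13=1130.77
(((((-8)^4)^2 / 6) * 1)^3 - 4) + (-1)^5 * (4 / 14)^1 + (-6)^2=4132070672510939567978 / 189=21862807791063172317.34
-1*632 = -632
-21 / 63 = -0.33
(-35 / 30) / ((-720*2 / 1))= 7 / 8640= 0.00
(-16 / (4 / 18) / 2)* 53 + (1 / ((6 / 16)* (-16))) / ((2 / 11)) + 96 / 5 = -113383 / 60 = -1889.72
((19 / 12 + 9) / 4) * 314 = 19939 / 24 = 830.79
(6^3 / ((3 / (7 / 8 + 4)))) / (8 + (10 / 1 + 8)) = 27 / 2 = 13.50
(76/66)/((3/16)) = 608/99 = 6.14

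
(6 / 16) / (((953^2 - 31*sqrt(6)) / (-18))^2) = 6841538397*sqrt(6) / 680366934626367315067225 + 200436993207621 / 1360733869252734630134450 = 0.00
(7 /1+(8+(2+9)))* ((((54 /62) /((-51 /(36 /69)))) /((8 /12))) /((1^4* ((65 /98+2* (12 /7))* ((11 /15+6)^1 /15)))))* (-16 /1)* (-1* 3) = -4457980800 /490912621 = -9.08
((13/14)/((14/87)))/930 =377/60760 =0.01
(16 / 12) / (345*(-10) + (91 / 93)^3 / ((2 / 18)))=-119164 / 307583279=-0.00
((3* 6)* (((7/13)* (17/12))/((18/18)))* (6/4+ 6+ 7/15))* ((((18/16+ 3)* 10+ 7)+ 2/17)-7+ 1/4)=473459/104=4552.49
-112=-112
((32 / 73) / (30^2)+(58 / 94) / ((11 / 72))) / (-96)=-0.04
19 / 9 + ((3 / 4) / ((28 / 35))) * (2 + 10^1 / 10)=709 / 144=4.92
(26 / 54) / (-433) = -13 / 11691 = -0.00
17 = 17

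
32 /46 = 16 /23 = 0.70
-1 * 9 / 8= -9 / 8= -1.12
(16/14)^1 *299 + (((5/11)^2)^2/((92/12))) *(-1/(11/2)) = 8860355566/25929211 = 341.71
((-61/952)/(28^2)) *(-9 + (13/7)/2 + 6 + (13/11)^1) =8357/114940672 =0.00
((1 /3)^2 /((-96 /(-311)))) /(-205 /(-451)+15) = 3421 /146880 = 0.02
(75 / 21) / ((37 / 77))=275 / 37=7.43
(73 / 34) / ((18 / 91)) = 6643 / 612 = 10.85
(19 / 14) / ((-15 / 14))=-19 / 15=-1.27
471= 471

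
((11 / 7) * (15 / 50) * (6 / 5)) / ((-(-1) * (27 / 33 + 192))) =363 / 123725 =0.00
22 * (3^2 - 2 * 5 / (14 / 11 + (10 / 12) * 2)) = 11946 / 97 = 123.15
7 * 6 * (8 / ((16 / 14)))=294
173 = 173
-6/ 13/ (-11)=0.04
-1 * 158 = -158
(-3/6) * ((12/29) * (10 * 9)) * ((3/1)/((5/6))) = -1944/29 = -67.03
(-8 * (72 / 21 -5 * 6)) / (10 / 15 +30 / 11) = 3069 / 49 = 62.63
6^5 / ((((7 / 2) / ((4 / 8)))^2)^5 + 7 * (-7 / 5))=9720 / 353094049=0.00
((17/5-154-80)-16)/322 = -1233/1610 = -0.77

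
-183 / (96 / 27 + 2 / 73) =-120231 / 2354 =-51.08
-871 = -871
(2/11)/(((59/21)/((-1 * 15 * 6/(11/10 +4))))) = -12600/11033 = -1.14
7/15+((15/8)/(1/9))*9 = 18281/120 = 152.34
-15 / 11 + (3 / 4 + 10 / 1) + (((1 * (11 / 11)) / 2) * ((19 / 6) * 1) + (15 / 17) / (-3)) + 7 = 9916 / 561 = 17.68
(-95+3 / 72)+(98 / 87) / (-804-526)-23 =-7799461 / 66120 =-117.96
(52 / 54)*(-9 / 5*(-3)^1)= 26 / 5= 5.20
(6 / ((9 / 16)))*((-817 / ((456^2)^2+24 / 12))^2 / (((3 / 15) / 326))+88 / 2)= 219351268428036942799056 / 467367759434731622401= 469.33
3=3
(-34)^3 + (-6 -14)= -39324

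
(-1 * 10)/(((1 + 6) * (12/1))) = -5/42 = -0.12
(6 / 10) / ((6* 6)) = 1 / 60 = 0.02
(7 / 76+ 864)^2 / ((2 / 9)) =38814122169 / 11552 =3359948.25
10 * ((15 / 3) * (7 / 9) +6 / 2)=620 / 9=68.89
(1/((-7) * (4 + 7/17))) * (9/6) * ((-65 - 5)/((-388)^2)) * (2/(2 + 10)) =17/4516320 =0.00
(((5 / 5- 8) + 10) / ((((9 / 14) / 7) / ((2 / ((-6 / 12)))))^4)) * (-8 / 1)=-188900999168 / 2187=-86374485.22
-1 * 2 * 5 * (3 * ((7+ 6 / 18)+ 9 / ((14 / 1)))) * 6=-10050 / 7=-1435.71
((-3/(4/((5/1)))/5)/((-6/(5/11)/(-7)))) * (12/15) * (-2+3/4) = 0.40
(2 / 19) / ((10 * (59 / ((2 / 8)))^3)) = 1 / 1248704320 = 0.00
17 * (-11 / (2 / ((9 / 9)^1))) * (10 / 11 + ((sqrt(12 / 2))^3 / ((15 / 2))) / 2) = -187 * sqrt(6) / 5 - 85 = -176.61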